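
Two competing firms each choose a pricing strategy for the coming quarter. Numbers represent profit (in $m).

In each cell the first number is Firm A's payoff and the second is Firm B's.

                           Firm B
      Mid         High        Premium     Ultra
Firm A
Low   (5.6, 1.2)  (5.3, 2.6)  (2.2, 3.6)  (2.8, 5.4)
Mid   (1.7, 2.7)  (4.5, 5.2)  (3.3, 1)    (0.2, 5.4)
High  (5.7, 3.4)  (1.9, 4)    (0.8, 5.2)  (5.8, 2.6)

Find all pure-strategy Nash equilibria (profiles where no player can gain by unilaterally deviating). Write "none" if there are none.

This game has no pure Nash equilibrium.

Firm A against Mid: payoffs 5.6, 1.7, 5.7 → best response High.
Firm A against High: payoffs 5.3, 4.5, 1.9 → best response Low.
Firm A against Premium: payoffs 2.2, 3.3, 0.8 → best response Mid.
Firm A against Ultra: payoffs 2.8, 0.2, 5.8 → best response High.
Firm B against Low: payoffs 1.2, 2.6, 3.6, 5.4 → best response Ultra.
Firm B against Mid: payoffs 2.7, 5.2, 1, 5.4 → best response Ultra.
Firm B against High: payoffs 3.4, 4, 5.2, 2.6 → best response Premium.
No profile is a mutual best response for all players.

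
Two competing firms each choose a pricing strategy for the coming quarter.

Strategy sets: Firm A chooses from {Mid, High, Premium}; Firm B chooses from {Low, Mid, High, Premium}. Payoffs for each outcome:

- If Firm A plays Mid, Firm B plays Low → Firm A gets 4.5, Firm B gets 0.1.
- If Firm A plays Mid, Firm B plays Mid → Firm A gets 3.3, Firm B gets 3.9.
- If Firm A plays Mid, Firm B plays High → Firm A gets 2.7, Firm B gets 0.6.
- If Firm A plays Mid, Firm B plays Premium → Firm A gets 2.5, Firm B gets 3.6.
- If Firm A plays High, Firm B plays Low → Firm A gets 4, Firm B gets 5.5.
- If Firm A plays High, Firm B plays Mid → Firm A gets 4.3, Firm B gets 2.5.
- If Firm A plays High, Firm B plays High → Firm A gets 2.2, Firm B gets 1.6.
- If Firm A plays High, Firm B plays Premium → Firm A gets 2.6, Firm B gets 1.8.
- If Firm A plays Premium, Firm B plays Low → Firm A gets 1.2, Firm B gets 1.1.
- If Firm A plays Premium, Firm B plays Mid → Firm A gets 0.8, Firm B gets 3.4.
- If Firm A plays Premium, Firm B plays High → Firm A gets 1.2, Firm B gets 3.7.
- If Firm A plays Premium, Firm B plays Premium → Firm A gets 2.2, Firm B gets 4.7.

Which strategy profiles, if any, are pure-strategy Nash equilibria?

Firm A against Low: payoffs 4.5, 4, 1.2 → best response Mid.
Firm A against Mid: payoffs 3.3, 4.3, 0.8 → best response High.
Firm A against High: payoffs 2.7, 2.2, 1.2 → best response Mid.
Firm A against Premium: payoffs 2.5, 2.6, 2.2 → best response High.
Firm B against Mid: payoffs 0.1, 3.9, 0.6, 3.6 → best response Mid.
Firm B against High: payoffs 5.5, 2.5, 1.6, 1.8 → best response Low.
Firm B against Premium: payoffs 1.1, 3.4, 3.7, 4.7 → best response Premium.
No profile is a mutual best response for all players.

none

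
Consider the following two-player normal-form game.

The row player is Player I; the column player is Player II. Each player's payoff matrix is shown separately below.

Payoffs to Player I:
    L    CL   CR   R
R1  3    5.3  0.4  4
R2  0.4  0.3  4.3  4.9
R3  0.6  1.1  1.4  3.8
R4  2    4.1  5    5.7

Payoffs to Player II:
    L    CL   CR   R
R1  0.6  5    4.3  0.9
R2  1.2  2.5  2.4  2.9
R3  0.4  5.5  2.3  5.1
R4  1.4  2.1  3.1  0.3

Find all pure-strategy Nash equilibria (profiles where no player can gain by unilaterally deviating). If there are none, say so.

Pure-strategy Nash equilibria: (R1, CL) and (R4, CR)

Player I against L: payoffs 3, 0.4, 0.6, 2 → best response R1.
Player I against CL: payoffs 5.3, 0.3, 1.1, 4.1 → best response R1.
Player I against CR: payoffs 0.4, 4.3, 1.4, 5 → best response R4.
Player I against R: payoffs 4, 4.9, 3.8, 5.7 → best response R4.
Player II against R1: payoffs 0.6, 5, 4.3, 0.9 → best response CL.
Player II against R2: payoffs 1.2, 2.5, 2.4, 2.9 → best response R.
Player II against R3: payoffs 0.4, 5.5, 2.3, 5.1 → best response CL.
Player II against R4: payoffs 1.4, 2.1, 3.1, 0.3 → best response CR.
Mutual best responses: (R1, CL); (R4, CR).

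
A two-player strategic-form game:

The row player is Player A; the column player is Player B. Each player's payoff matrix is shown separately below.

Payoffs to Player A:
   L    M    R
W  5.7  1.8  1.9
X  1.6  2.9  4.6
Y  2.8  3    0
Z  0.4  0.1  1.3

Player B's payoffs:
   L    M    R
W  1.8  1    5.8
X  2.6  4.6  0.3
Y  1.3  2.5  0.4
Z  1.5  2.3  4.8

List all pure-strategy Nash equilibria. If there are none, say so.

The unique pure-strategy Nash equilibrium is (Y, M).

Mark each player's best response to every combination of opponents' strategies; a profile where every player is best-responding is a pure Nash equilibrium.
Player A against L: payoffs 5.7, 1.6, 2.8, 0.4 → best response W.
Player A against M: payoffs 1.8, 2.9, 3, 0.1 → best response Y.
Player A against R: payoffs 1.9, 4.6, 0, 1.3 → best response X.
Player B against W: payoffs 1.8, 1, 5.8 → best response R.
Player B against X: payoffs 2.6, 4.6, 0.3 → best response M.
Player B against Y: payoffs 1.3, 2.5, 0.4 → best response M.
Player B against Z: payoffs 1.5, 2.3, 4.8 → best response R.
Mutual best responses: (Y, M).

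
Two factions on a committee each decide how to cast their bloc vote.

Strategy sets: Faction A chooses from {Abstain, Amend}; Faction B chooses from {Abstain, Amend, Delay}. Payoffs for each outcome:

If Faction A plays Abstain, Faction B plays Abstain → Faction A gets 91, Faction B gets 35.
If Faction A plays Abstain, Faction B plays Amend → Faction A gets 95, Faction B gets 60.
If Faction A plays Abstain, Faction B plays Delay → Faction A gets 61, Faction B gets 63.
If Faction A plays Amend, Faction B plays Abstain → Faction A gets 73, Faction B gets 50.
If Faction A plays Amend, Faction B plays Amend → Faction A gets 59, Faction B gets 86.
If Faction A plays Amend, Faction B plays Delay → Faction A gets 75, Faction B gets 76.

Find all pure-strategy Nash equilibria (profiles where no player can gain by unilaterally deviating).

none

Faction A against Abstain: payoffs 91, 73 → best response Abstain.
Faction A against Amend: payoffs 95, 59 → best response Abstain.
Faction A against Delay: payoffs 61, 75 → best response Amend.
Faction B against Abstain: payoffs 35, 60, 63 → best response Delay.
Faction B against Amend: payoffs 50, 86, 76 → best response Amend.
No profile is a mutual best response for all players.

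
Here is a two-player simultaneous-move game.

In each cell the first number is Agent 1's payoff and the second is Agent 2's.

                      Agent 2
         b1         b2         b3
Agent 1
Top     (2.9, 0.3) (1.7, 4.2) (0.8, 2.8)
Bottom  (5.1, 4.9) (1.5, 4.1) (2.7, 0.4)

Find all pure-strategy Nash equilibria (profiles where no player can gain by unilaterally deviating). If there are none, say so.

Check each profile: it is a Nash equilibrium iff no player can strictly gain by switching unilaterally.
(Top, b1): Agent 1 can switch to Bottom (2.9 → 5.1). Not NE.
(Top, b2): Agent 1 gets 1.7, best alternative 1.5; Agent 2 gets 4.2, best alternative 2.8. No profitable deviation — NE.
(Top, b3): Agent 1 can switch to Bottom (0.8 → 2.7). Not NE.
(Bottom, b1): Agent 1 gets 5.1, best alternative 2.9; Agent 2 gets 4.9, best alternative 4.1. No profitable deviation — NE.
(Bottom, b2): Agent 1 can switch to Top (1.5 → 1.7). Not NE.
(Bottom, b3): Agent 2 can switch to b1 (0.4 → 4.9). Not NE.

(Top, b2), (Bottom, b1)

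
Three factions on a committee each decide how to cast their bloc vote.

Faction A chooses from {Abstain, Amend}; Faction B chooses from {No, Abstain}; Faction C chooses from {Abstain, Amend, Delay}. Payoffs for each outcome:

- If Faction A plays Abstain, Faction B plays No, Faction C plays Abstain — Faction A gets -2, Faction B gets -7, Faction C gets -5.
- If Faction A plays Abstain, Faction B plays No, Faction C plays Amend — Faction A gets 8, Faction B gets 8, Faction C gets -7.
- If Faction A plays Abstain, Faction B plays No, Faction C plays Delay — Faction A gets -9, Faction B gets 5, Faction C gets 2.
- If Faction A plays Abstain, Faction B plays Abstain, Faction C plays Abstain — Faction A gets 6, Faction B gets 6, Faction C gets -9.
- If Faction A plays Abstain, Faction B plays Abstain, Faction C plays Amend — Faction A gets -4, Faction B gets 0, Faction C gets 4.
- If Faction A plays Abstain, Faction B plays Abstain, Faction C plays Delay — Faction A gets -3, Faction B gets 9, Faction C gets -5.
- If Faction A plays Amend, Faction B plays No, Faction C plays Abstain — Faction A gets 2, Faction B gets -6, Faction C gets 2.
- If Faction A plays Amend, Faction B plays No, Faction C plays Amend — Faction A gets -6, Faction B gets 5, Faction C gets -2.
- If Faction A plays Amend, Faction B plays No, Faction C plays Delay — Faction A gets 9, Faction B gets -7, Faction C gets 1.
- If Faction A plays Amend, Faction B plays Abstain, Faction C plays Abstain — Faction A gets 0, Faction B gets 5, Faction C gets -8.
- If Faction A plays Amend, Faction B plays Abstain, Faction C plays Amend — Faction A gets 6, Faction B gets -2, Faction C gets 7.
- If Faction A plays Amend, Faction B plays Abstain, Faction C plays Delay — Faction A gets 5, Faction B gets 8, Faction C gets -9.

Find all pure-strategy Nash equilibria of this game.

Check each profile: it is a Nash equilibrium iff no player can strictly gain by switching unilaterally.
(Abstain, No, Abstain): Faction A can switch to Amend (-2 → 2). Not NE.
(Abstain, No, Amend): Faction C can switch to Abstain (-7 → -5). Not NE.
(Abstain, No, Delay): Faction A can switch to Amend (-9 → 9). Not NE.
(Abstain, Abstain, Abstain): Faction C can switch to Amend (-9 → 4). Not NE.
(Abstain, Abstain, Amend): Faction A can switch to Amend (-4 → 6). Not NE.
(Abstain, Abstain, Delay): Faction A can switch to Amend (-3 → 5). Not NE.
(Amend, No, Abstain): Faction B can switch to Abstain (-6 → 5). Not NE.
(Amend, No, Amend): Faction A can switch to Abstain (-6 → 8). Not NE.
(Amend, No, Delay): Faction B can switch to Abstain (-7 → 8). Not NE.
(Amend, Abstain, Abstain): Faction A can switch to Abstain (0 → 6). Not NE.
(Amend, Abstain, Amend): Faction B can switch to No (-2 → 5). Not NE.
(Amend, Abstain, Delay): Faction C can switch to Abstain (-9 → -8). Not NE.

No pure-strategy Nash equilibrium.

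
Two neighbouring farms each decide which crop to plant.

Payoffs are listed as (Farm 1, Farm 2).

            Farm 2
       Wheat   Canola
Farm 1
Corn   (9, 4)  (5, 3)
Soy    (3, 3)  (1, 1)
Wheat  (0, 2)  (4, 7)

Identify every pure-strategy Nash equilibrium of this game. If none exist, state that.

The unique pure-strategy Nash equilibrium is (Corn, Wheat).

Farm 1 against Wheat: payoffs 9, 3, 0 → best response Corn.
Farm 1 against Canola: payoffs 5, 1, 4 → best response Corn.
Farm 2 against Corn: payoffs 4, 3 → best response Wheat.
Farm 2 against Soy: payoffs 3, 1 → best response Wheat.
Farm 2 against Wheat: payoffs 2, 7 → best response Canola.
Mutual best responses: (Corn, Wheat).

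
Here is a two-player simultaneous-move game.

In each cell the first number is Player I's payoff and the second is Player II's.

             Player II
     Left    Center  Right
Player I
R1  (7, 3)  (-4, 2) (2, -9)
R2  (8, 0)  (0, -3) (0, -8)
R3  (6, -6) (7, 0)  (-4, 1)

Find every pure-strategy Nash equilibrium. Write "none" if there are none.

Mark each player's best response to every combination of opponents' strategies; a profile where every player is best-responding is a pure Nash equilibrium.
Player I against Left: payoffs 7, 8, 6 → best response R2.
Player I against Center: payoffs -4, 0, 7 → best response R3.
Player I against Right: payoffs 2, 0, -4 → best response R1.
Player II against R1: payoffs 3, 2, -9 → best response Left.
Player II against R2: payoffs 0, -3, -8 → best response Left.
Player II against R3: payoffs -6, 0, 1 → best response Right.
Mutual best responses: (R2, Left).

Pure NE: (R2, Left)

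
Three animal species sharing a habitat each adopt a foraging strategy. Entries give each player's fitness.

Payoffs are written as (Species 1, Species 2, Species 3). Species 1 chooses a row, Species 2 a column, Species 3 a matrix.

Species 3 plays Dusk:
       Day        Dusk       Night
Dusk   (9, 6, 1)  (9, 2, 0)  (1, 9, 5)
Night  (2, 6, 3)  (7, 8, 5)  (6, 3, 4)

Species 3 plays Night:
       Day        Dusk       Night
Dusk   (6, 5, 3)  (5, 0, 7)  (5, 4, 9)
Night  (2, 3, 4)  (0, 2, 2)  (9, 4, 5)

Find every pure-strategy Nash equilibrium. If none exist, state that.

(Dusk, Day, Night); (Night, Night, Night)

Species 1 against (Day, Dusk): payoffs 9, 2 → best response Dusk.
Species 1 against (Day, Night): payoffs 6, 2 → best response Dusk.
Species 1 against (Dusk, Dusk): payoffs 9, 7 → best response Dusk.
Species 1 against (Dusk, Night): payoffs 5, 0 → best response Dusk.
Species 1 against (Night, Dusk): payoffs 1, 6 → best response Night.
Species 1 against (Night, Night): payoffs 5, 9 → best response Night.
Species 2 against (Dusk, Dusk): payoffs 6, 2, 9 → best response Night.
Species 2 against (Dusk, Night): payoffs 5, 0, 4 → best response Day.
Species 2 against (Night, Dusk): payoffs 6, 8, 3 → best response Dusk.
Species 2 against (Night, Night): payoffs 3, 2, 4 → best response Night.
Species 3 against (Dusk, Day): payoffs 1, 3 → best response Night.
Species 3 against (Dusk, Dusk): payoffs 0, 7 → best response Night.
Species 3 against (Dusk, Night): payoffs 5, 9 → best response Night.
Species 3 against (Night, Day): payoffs 3, 4 → best response Night.
Species 3 against (Night, Dusk): payoffs 5, 2 → best response Dusk.
Species 3 against (Night, Night): payoffs 4, 5 → best response Night.
Mutual best responses: (Dusk, Day, Night); (Night, Night, Night).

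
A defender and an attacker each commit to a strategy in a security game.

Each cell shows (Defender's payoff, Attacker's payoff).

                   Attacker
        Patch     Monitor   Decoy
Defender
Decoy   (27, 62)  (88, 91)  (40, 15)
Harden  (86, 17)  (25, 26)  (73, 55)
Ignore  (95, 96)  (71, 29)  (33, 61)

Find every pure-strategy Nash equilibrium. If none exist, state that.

For each player, find the best response to each opponent profile; mutual best responses are the pure NE.
Defender against Patch: payoffs 27, 86, 95 → best response Ignore.
Defender against Monitor: payoffs 88, 25, 71 → best response Decoy.
Defender against Decoy: payoffs 40, 73, 33 → best response Harden.
Attacker against Decoy: payoffs 62, 91, 15 → best response Monitor.
Attacker against Harden: payoffs 17, 26, 55 → best response Decoy.
Attacker against Ignore: payoffs 96, 29, 61 → best response Patch.
Mutual best responses: (Decoy, Monitor); (Harden, Decoy); (Ignore, Patch).

Pure-strategy Nash equilibria: (Decoy, Monitor), (Harden, Decoy), (Ignore, Patch)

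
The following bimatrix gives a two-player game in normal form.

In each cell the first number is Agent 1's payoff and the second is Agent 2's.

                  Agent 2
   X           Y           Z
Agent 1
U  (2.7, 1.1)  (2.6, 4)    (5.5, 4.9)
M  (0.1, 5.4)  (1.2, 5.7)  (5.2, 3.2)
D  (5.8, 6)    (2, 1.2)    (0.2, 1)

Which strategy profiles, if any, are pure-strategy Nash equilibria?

(U, Z) and (D, X)

(U, X): Agent 1 can switch to D (2.7 → 5.8). Not NE.
(U, Y): Agent 2 can switch to Z (4 → 4.9). Not NE.
(U, Z): Agent 1 gets 5.5, best alternative 5.2; Agent 2 gets 4.9, best alternative 4. No profitable deviation — NE.
(M, X): Agent 1 can switch to U (0.1 → 2.7). Not NE.
(M, Y): Agent 1 can switch to U (1.2 → 2.6). Not NE.
(M, Z): Agent 1 can switch to U (5.2 → 5.5). Not NE.
(D, X): Agent 1 gets 5.8, best alternative 2.7; Agent 2 gets 6, best alternative 1.2. No profitable deviation — NE.
(D, Y): Agent 1 can switch to U (2 → 2.6). Not NE.
(D, Z): Agent 1 can switch to U (0.2 → 5.5). Not NE.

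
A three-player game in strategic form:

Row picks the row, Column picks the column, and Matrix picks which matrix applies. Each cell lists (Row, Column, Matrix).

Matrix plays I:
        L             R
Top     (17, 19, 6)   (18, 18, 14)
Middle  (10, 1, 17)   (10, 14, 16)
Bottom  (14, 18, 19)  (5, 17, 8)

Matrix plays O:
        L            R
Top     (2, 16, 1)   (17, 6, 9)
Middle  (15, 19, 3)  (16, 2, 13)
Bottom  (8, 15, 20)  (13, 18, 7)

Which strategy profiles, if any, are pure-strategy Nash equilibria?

For each strategy profile, look for a profitable unilateral deviation.
(Top, L, I): Row gets 17, best alternative 14; Column gets 19, best alternative 18; Matrix gets 6, best alternative 1. No profitable deviation — NE.
(Top, L, O): Row can switch to Middle (2 → 15). Not NE.
(Top, R, I): Column can switch to L (18 → 19). Not NE.
(Top, R, O): Column can switch to L (6 → 16). Not NE.
(Middle, L, I): Row can switch to Top (10 → 17). Not NE.
(Middle, L, O): Matrix can switch to I (3 → 17). Not NE.
(Middle, R, I): Row can switch to Top (10 → 18). Not NE.
(Middle, R, O): Row can switch to Top (16 → 17). Not NE.
(Bottom, L, I): Row can switch to Top (14 → 17). Not NE.
(Bottom, L, O): Row can switch to Middle (8 → 15). Not NE.
(Bottom, R, I): Row can switch to Top (5 → 18). Not NE.
(Bottom, R, O): Row can switch to Top (13 → 17). Not NE.

Pure NE: (Top, L, I)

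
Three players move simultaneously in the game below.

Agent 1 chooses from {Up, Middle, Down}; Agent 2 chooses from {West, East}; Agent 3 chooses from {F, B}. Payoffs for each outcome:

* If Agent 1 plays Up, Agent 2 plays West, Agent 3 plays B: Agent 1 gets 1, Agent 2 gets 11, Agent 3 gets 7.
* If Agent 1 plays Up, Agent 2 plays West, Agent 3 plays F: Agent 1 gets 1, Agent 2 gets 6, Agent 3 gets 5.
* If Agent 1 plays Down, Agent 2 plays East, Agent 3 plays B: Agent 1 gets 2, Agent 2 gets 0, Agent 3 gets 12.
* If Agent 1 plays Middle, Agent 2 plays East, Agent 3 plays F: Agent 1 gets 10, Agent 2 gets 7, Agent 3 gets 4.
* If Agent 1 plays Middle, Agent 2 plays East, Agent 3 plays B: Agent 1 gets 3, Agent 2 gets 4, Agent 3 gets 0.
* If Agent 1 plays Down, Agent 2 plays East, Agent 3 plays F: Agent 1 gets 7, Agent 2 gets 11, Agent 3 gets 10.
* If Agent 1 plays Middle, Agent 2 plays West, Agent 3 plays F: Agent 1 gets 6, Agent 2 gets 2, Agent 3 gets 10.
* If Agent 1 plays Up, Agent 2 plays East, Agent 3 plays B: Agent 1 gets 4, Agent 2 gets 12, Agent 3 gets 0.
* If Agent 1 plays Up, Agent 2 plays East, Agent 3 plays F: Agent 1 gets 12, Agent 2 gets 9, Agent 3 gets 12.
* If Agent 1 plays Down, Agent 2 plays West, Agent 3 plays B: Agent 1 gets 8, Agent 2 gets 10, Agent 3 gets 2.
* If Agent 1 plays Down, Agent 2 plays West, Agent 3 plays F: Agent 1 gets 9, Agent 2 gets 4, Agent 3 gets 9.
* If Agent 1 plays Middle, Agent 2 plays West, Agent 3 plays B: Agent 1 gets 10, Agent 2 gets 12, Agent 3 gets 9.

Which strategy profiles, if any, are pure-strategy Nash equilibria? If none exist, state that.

(Up, East, F)

Agent 1 against (West, F): payoffs 1, 6, 9 → best response Down.
Agent 1 against (West, B): payoffs 1, 10, 8 → best response Middle.
Agent 1 against (East, F): payoffs 12, 10, 7 → best response Up.
Agent 1 against (East, B): payoffs 4, 3, 2 → best response Up.
Agent 2 against (Up, F): payoffs 6, 9 → best response East.
Agent 2 against (Up, B): payoffs 11, 12 → best response East.
Agent 2 against (Middle, F): payoffs 2, 7 → best response East.
Agent 2 against (Middle, B): payoffs 12, 4 → best response West.
Agent 2 against (Down, F): payoffs 4, 11 → best response East.
Agent 2 against (Down, B): payoffs 10, 0 → best response West.
Agent 3 against (Up, West): payoffs 5, 7 → best response B.
Agent 3 against (Up, East): payoffs 12, 0 → best response F.
Agent 3 against (Middle, West): payoffs 10, 9 → best response F.
Agent 3 against (Middle, East): payoffs 4, 0 → best response F.
Agent 3 against (Down, West): payoffs 9, 2 → best response F.
Agent 3 against (Down, East): payoffs 10, 12 → best response B.
Mutual best responses: (Up, East, F).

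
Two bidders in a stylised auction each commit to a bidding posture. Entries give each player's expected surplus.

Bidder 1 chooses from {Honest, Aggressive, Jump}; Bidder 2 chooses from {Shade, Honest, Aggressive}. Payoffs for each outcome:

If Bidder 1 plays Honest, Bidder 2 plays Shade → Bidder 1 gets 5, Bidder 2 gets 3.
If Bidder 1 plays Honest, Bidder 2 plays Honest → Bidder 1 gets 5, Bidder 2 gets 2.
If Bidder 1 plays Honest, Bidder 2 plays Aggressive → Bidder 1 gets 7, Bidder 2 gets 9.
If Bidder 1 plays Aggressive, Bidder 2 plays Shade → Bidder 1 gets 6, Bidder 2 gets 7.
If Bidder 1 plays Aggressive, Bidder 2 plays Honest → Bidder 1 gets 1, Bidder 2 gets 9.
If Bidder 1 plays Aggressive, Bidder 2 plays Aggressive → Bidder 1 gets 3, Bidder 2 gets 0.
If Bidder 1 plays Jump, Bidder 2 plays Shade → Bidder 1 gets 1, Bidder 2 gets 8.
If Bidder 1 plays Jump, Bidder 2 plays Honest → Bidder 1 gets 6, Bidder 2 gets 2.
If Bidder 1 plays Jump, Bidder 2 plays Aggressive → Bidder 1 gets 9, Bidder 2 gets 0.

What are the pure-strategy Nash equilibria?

Bidder 1 against Shade: payoffs 5, 6, 1 → best response Aggressive.
Bidder 1 against Honest: payoffs 5, 1, 6 → best response Jump.
Bidder 1 against Aggressive: payoffs 7, 3, 9 → best response Jump.
Bidder 2 against Honest: payoffs 3, 2, 9 → best response Aggressive.
Bidder 2 against Aggressive: payoffs 7, 9, 0 → best response Honest.
Bidder 2 against Jump: payoffs 8, 2, 0 → best response Shade.
No profile is a mutual best response for all players.

This game has no pure Nash equilibrium.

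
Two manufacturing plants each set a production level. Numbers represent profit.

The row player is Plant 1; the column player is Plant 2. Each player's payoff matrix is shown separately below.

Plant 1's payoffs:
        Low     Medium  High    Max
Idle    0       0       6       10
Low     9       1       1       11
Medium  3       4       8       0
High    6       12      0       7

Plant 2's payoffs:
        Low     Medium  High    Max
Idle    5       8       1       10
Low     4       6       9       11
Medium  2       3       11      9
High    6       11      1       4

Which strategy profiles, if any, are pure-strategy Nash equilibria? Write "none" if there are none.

Pure-strategy Nash equilibria: (Low, Max), (Medium, High), (High, Medium)

(Idle, Low): Plant 1 can switch to Low (0 → 9). Not NE.
(Idle, Medium): Plant 1 can switch to Low (0 → 1). Not NE.
(Idle, High): Plant 1 can switch to Medium (6 → 8). Not NE.
(Idle, Max): Plant 1 can switch to Low (10 → 11). Not NE.
(Low, Low): Plant 2 can switch to Medium (4 → 6). Not NE.
(Low, Medium): Plant 1 can switch to Medium (1 → 4). Not NE.
(Low, High): Plant 1 can switch to Idle (1 → 6). Not NE.
(Low, Max): Plant 1 gets 11, best alternative 10; Plant 2 gets 11, best alternative 9. No profitable deviation — NE.
(Medium, Low): Plant 1 can switch to Low (3 → 9). Not NE.
(Medium, Medium): Plant 1 can switch to High (4 → 12). Not NE.
(Medium, High): Plant 1 gets 8, best alternative 6; Plant 2 gets 11, best alternative 9. No profitable deviation — NE.
(Medium, Max): Plant 1 can switch to Idle (0 → 10). Not NE.
(High, Medium): Plant 1 gets 12, best alternative 4; Plant 2 gets 11, best alternative 6. No profitable deviation — NE.
(The remaining 3 profiles each have a profitable deviation by the same check.)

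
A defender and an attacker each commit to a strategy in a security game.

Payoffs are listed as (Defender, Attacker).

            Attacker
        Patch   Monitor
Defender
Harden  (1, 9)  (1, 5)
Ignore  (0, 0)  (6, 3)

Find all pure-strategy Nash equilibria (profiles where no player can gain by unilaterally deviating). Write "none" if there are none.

Pure-strategy Nash equilibria: (Harden, Patch) and (Ignore, Monitor)

Check each profile: it is a Nash equilibrium iff no player can strictly gain by switching unilaterally.
(Harden, Patch): Defender gets 1, best alternative 0; Attacker gets 9, best alternative 5. No profitable deviation — NE.
(Harden, Monitor): Defender can switch to Ignore (1 → 6). Not NE.
(Ignore, Patch): Defender can switch to Harden (0 → 1). Not NE.
(Ignore, Monitor): Defender gets 6, best alternative 1; Attacker gets 3, best alternative 0. No profitable deviation — NE.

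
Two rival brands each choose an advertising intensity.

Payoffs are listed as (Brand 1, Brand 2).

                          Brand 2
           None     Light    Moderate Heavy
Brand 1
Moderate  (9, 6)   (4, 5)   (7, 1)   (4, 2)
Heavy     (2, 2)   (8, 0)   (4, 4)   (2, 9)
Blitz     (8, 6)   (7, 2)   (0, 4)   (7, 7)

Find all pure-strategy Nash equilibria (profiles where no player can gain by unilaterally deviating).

Pure-strategy Nash equilibria: (Moderate, None) and (Blitz, Heavy)

(Moderate, None): Brand 1 gets 9, best alternative 8; Brand 2 gets 6, best alternative 5. No profitable deviation — NE.
(Moderate, Light): Brand 1 can switch to Heavy (4 → 8). Not NE.
(Moderate, Moderate): Brand 2 can switch to None (1 → 6). Not NE.
(Moderate, Heavy): Brand 1 can switch to Blitz (4 → 7). Not NE.
(Heavy, None): Brand 1 can switch to Moderate (2 → 9). Not NE.
(Heavy, Light): Brand 2 can switch to None (0 → 2). Not NE.
(Heavy, Moderate): Brand 1 can switch to Moderate (4 → 7). Not NE.
(Heavy, Heavy): Brand 1 can switch to Moderate (2 → 4). Not NE.
(Blitz, None): Brand 1 can switch to Moderate (8 → 9). Not NE.
(Blitz, Light): Brand 1 can switch to Heavy (7 → 8). Not NE.
(Blitz, Moderate): Brand 1 can switch to Moderate (0 → 7). Not NE.
(Blitz, Heavy): Brand 1 gets 7, best alternative 4; Brand 2 gets 7, best alternative 6. No profitable deviation — NE.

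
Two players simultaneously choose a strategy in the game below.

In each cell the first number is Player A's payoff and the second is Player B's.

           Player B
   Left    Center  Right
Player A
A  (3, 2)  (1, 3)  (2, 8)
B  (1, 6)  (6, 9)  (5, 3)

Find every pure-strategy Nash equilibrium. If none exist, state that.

(B, Center)

Player A against Left: payoffs 3, 1 → best response A.
Player A against Center: payoffs 1, 6 → best response B.
Player A against Right: payoffs 2, 5 → best response B.
Player B against A: payoffs 2, 3, 8 → best response Right.
Player B against B: payoffs 6, 9, 3 → best response Center.
Mutual best responses: (B, Center).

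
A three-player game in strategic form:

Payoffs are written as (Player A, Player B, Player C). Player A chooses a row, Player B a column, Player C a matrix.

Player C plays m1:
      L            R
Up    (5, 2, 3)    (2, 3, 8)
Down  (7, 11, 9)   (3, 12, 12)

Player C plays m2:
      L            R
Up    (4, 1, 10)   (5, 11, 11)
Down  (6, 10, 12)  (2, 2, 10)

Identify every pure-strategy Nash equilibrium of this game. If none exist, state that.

The pure Nash equilibria are (Up, R, m2) and (Down, L, m2) and (Down, R, m1).

(Up, L, m1): Player A can switch to Down (5 → 7). Not NE.
(Up, L, m2): Player A can switch to Down (4 → 6). Not NE.
(Up, R, m1): Player A can switch to Down (2 → 3). Not NE.
(Up, R, m2): Player A gets 5, best alternative 2; Player B gets 11, best alternative 1; Player C gets 11, best alternative 8. No profitable deviation — NE.
(Down, L, m1): Player B can switch to R (11 → 12). Not NE.
(Down, L, m2): Player A gets 6, best alternative 4; Player B gets 10, best alternative 2; Player C gets 12, best alternative 9. No profitable deviation — NE.
(Down, R, m1): Player A gets 3, best alternative 2; Player B gets 12, best alternative 11; Player C gets 12, best alternative 10. No profitable deviation — NE.
(Down, R, m2): Player A can switch to Up (2 → 5). Not NE.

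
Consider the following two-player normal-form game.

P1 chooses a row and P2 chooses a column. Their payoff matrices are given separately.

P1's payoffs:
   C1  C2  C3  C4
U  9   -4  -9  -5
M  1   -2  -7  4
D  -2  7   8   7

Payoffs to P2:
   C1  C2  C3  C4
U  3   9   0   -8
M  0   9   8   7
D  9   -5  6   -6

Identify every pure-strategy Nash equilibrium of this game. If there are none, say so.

(U, C1): P2 can switch to C2 (3 → 9). Not NE.
(U, C2): P1 can switch to M (-4 → -2). Not NE.
(U, C3): P1 can switch to M (-9 → -7). Not NE.
(U, C4): P1 can switch to M (-5 → 4). Not NE.
(M, C1): P1 can switch to U (1 → 9). Not NE.
(M, C2): P1 can switch to D (-2 → 7). Not NE.
(M, C3): P1 can switch to D (-7 → 8). Not NE.
(M, C4): P1 can switch to D (4 → 7). Not NE.
(D, C1): P1 can switch to U (-2 → 9). Not NE.
(D, C2): P2 can switch to C1 (-5 → 9). Not NE.
(D, C3): P2 can switch to C1 (6 → 9). Not NE.
(D, C4): P2 can switch to C1 (-6 → 9). Not NE.

This game has no pure Nash equilibrium.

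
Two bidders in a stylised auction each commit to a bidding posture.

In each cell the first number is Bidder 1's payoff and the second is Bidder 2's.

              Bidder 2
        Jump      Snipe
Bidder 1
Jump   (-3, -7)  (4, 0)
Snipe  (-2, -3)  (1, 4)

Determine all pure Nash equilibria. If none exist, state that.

(Jump, Snipe)

Bidder 1 against Jump: payoffs -3, -2 → best response Snipe.
Bidder 1 against Snipe: payoffs 4, 1 → best response Jump.
Bidder 2 against Jump: payoffs -7, 0 → best response Snipe.
Bidder 2 against Snipe: payoffs -3, 4 → best response Snipe.
Mutual best responses: (Jump, Snipe).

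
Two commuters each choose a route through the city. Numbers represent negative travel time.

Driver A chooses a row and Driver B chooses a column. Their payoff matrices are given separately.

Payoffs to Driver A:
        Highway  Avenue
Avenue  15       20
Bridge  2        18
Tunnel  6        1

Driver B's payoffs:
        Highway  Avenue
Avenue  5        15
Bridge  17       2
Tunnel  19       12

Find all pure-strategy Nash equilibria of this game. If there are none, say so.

For each strategy profile, look for a profitable unilateral deviation.
(Avenue, Highway): Driver B can switch to Avenue (5 → 15). Not NE.
(Avenue, Avenue): Driver A gets 20, best alternative 18; Driver B gets 15, best alternative 5. No profitable deviation — NE.
(Bridge, Highway): Driver A can switch to Avenue (2 → 15). Not NE.
(Bridge, Avenue): Driver A can switch to Avenue (18 → 20). Not NE.
(Tunnel, Highway): Driver A can switch to Avenue (6 → 15). Not NE.
(Tunnel, Avenue): Driver A can switch to Avenue (1 → 20). Not NE.

The unique pure-strategy Nash equilibrium is (Avenue, Avenue).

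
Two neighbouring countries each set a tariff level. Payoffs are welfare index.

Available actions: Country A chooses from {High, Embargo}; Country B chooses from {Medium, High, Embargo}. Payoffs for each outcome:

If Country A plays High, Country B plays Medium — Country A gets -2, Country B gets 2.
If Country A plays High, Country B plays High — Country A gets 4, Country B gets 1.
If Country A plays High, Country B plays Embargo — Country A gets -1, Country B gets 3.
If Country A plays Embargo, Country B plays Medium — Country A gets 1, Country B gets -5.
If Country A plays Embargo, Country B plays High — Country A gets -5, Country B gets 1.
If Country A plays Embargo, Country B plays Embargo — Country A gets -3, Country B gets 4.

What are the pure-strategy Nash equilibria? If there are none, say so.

Pure NE: (High, Embargo)

(High, Medium): Country A can switch to Embargo (-2 → 1). Not NE.
(High, High): Country B can switch to Medium (1 → 2). Not NE.
(High, Embargo): Country A gets -1, best alternative -3; Country B gets 3, best alternative 2. No profitable deviation — NE.
(Embargo, Medium): Country B can switch to High (-5 → 1). Not NE.
(Embargo, High): Country A can switch to High (-5 → 4). Not NE.
(Embargo, Embargo): Country A can switch to High (-3 → -1). Not NE.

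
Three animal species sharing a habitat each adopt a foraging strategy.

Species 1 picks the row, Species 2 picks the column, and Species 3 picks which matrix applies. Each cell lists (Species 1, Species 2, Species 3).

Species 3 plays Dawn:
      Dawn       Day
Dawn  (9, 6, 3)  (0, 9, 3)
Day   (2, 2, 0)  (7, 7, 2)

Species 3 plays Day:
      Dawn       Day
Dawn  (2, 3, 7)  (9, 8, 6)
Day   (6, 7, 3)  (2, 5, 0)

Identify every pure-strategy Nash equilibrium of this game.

The pure Nash equilibria are (Dawn, Day, Day), (Day, Dawn, Day), (Day, Day, Dawn).

Check each profile: it is a Nash equilibrium iff no player can strictly gain by switching unilaterally.
(Dawn, Dawn, Dawn): Species 2 can switch to Day (6 → 9). Not NE.
(Dawn, Dawn, Day): Species 1 can switch to Day (2 → 6). Not NE.
(Dawn, Day, Dawn): Species 1 can switch to Day (0 → 7). Not NE.
(Dawn, Day, Day): Species 1 gets 9, best alternative 2; Species 2 gets 8, best alternative 3; Species 3 gets 6, best alternative 3. No profitable deviation — NE.
(Day, Dawn, Dawn): Species 1 can switch to Dawn (2 → 9). Not NE.
(Day, Dawn, Day): Species 1 gets 6, best alternative 2; Species 2 gets 7, best alternative 5; Species 3 gets 3, best alternative 0. No profitable deviation — NE.
(Day, Day, Dawn): Species 1 gets 7, best alternative 0; Species 2 gets 7, best alternative 2; Species 3 gets 2, best alternative 0. No profitable deviation — NE.
(Day, Day, Day): Species 1 can switch to Dawn (2 → 9). Not NE.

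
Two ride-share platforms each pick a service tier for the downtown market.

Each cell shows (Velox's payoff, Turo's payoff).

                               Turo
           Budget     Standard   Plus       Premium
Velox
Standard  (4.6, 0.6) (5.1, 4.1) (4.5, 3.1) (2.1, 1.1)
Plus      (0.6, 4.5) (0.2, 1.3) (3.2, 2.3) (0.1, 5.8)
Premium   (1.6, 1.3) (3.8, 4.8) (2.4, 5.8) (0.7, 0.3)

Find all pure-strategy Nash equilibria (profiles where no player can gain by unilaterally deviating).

Velox against Budget: payoffs 4.6, 0.6, 1.6 → best response Standard.
Velox against Standard: payoffs 5.1, 0.2, 3.8 → best response Standard.
Velox against Plus: payoffs 4.5, 3.2, 2.4 → best response Standard.
Velox against Premium: payoffs 2.1, 0.1, 0.7 → best response Standard.
Turo against Standard: payoffs 0.6, 4.1, 3.1, 1.1 → best response Standard.
Turo against Plus: payoffs 4.5, 1.3, 2.3, 5.8 → best response Premium.
Turo against Premium: payoffs 1.3, 4.8, 5.8, 0.3 → best response Plus.
Mutual best responses: (Standard, Standard).

The unique pure-strategy Nash equilibrium is (Standard, Standard).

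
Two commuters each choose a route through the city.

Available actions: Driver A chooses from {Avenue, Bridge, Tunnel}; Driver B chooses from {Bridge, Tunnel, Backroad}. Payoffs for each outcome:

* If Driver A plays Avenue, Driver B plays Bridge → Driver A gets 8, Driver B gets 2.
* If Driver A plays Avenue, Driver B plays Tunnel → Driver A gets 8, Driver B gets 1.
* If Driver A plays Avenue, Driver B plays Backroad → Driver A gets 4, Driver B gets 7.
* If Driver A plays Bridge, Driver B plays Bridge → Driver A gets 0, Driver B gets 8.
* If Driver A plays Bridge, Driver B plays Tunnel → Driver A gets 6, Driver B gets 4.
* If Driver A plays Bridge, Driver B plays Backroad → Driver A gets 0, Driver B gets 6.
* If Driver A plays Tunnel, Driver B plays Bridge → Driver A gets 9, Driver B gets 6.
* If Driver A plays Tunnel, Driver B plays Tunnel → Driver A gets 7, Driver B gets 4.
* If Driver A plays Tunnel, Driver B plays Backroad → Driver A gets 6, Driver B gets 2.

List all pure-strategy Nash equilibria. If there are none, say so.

Check each profile: it is a Nash equilibrium iff no player can strictly gain by switching unilaterally.
(Avenue, Bridge): Driver A can switch to Tunnel (8 → 9). Not NE.
(Avenue, Tunnel): Driver B can switch to Bridge (1 → 2). Not NE.
(Avenue, Backroad): Driver A can switch to Tunnel (4 → 6). Not NE.
(Bridge, Bridge): Driver A can switch to Avenue (0 → 8). Not NE.
(Bridge, Tunnel): Driver A can switch to Avenue (6 → 8). Not NE.
(Bridge, Backroad): Driver A can switch to Avenue (0 → 4). Not NE.
(Tunnel, Bridge): Driver A gets 9, best alternative 8; Driver B gets 6, best alternative 4. No profitable deviation — NE.
(Tunnel, Tunnel): Driver A can switch to Avenue (7 → 8). Not NE.
(Tunnel, Backroad): Driver B can switch to Bridge (2 → 6). Not NE.

Pure NE: (Tunnel, Bridge)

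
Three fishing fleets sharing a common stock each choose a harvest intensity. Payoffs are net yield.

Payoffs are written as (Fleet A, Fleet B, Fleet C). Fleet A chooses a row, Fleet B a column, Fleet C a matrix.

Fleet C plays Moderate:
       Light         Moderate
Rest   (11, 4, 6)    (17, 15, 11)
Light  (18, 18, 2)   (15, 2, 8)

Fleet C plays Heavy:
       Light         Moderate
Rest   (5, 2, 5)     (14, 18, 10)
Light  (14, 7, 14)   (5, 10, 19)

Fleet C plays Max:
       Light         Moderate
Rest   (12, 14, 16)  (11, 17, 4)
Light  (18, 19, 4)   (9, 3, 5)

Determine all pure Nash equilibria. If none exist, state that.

The unique pure-strategy Nash equilibrium is (Rest, Moderate, Moderate).

Fleet A against (Light, Moderate): payoffs 11, 18 → best response Light.
Fleet A against (Light, Heavy): payoffs 5, 14 → best response Light.
Fleet A against (Light, Max): payoffs 12, 18 → best response Light.
Fleet A against (Moderate, Moderate): payoffs 17, 15 → best response Rest.
Fleet A against (Moderate, Heavy): payoffs 14, 5 → best response Rest.
Fleet A against (Moderate, Max): payoffs 11, 9 → best response Rest.
Fleet B against (Rest, Moderate): payoffs 4, 15 → best response Moderate.
Fleet B against (Rest, Heavy): payoffs 2, 18 → best response Moderate.
Fleet B against (Rest, Max): payoffs 14, 17 → best response Moderate.
Fleet B against (Light, Moderate): payoffs 18, 2 → best response Light.
Fleet B against (Light, Heavy): payoffs 7, 10 → best response Moderate.
Fleet B against (Light, Max): payoffs 19, 3 → best response Light.
Fleet C against (Rest, Light): payoffs 6, 5, 16 → best response Max.
Fleet C against (Rest, Moderate): payoffs 11, 10, 4 → best response Moderate.
Fleet C against (Light, Light): payoffs 2, 14, 4 → best response Heavy.
Fleet C against (Light, Moderate): payoffs 8, 19, 5 → best response Heavy.
Mutual best responses: (Rest, Moderate, Moderate).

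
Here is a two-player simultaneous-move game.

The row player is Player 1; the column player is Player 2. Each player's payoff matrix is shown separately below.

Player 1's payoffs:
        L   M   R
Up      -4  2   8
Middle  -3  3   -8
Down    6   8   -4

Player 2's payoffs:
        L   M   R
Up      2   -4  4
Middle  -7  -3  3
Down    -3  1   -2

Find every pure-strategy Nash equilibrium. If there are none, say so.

Pure-strategy Nash equilibria: (Up, R); (Down, M)

Player 1 against L: payoffs -4, -3, 6 → best response Down.
Player 1 against M: payoffs 2, 3, 8 → best response Down.
Player 1 against R: payoffs 8, -8, -4 → best response Up.
Player 2 against Up: payoffs 2, -4, 4 → best response R.
Player 2 against Middle: payoffs -7, -3, 3 → best response R.
Player 2 against Down: payoffs -3, 1, -2 → best response M.
Mutual best responses: (Up, R); (Down, M).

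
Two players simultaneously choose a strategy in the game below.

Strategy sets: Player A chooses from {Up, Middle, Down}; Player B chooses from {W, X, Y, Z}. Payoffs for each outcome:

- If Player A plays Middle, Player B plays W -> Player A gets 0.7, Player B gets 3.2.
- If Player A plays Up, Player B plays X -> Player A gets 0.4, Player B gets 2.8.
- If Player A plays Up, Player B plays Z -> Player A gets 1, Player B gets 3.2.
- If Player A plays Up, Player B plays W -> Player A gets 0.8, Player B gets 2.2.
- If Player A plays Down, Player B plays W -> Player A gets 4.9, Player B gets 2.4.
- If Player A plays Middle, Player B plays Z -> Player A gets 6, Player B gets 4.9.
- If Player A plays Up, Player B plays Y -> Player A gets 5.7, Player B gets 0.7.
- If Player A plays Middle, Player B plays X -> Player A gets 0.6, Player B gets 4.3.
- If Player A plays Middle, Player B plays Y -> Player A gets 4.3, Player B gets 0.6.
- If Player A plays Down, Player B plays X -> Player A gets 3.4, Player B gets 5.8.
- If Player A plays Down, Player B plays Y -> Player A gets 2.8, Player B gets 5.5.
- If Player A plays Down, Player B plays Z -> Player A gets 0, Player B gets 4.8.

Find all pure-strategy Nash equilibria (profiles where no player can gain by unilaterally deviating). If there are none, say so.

Check each profile: it is a Nash equilibrium iff no player can strictly gain by switching unilaterally.
(Up, W): Player A can switch to Down (0.8 → 4.9). Not NE.
(Up, X): Player A can switch to Middle (0.4 → 0.6). Not NE.
(Up, Y): Player B can switch to W (0.7 → 2.2). Not NE.
(Up, Z): Player A can switch to Middle (1 → 6). Not NE.
(Middle, W): Player A can switch to Up (0.7 → 0.8). Not NE.
(Middle, X): Player A can switch to Down (0.6 → 3.4). Not NE.
(Middle, Z): Player A gets 6, best alternative 1; Player B gets 4.9, best alternative 4.3. No profitable deviation — NE.
(Down, X): Player A gets 3.4, best alternative 0.6; Player B gets 5.8, best alternative 5.5. No profitable deviation — NE.
(The remaining 4 profiles each have a profitable deviation by the same check.)

(Middle, Z) and (Down, X)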